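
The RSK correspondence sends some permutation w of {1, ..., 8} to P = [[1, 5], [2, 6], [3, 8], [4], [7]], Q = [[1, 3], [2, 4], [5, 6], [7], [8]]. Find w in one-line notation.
Reverse the RSK construction: for i from n down to 1, find the cell of Q containing i, remove the entry at that cell from P, and reverse-bump it up through P; the value ejected from row 1 is w(i).

Step i=8: Q has 8 at row 5, column 1; remove 7 from row 5 of P and reverse-bump: 7 enters row 4 and ejects 4; 4 enters row 3 and ejects 3; 3 enters row 2 and ejects 2; 2 enters row 1 and ejects 1. So w(8) = 1. P is now [[2, 5], [3, 6], [4, 8], [7]].
Step i=7: Q has 7 at row 4, column 1; remove 7 from row 4 of P and reverse-bump: 7 enters row 3 and ejects 4; 4 enters row 2 and ejects 3; 3 enters row 1 and ejects 2. So w(7) = 2. P is now [[3, 5], [4, 6], [7, 8]].
Step i=6: Q has 6 at row 3, column 2; remove 8 from row 3 of P and reverse-bump: 8 enters row 2 and ejects 6; 6 enters row 1 and ejects 5. So w(6) = 5. P is now [[3, 6], [4, 8], [7]].
Step i=5: Q has 5 at row 3, column 1; remove 7 from row 3 of P and reverse-bump: 7 enters row 2 and ejects 4; 4 enters row 1 and ejects 3. So w(5) = 3. P is now [[4, 6], [7, 8]].
Step i=4: Q has 4 at row 2, column 2; remove 8 from row 2 of P and reverse-bump: 8 enters row 1 and ejects 6. So w(4) = 6. P is now [[4, 8], [7]].
Step i=3: Q has 3 at row 1, column 2; remove that cell from P, ejecting 8. So w(3) = 8. P is now [[4], [7]].
Step i=2: Q has 2 at row 2, column 1; remove 7 from row 2 of P and reverse-bump: 7 enters row 1 and ejects 4. So w(2) = 4. P is now [[7]].
Step i=1: Q has 1 at row 1, column 1; remove that cell from P, ejecting 7. So w(1) = 7. P is now [].

So w = 7 4 8 6 3 5 2 1.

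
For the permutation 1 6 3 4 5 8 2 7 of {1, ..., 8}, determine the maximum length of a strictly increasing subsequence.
5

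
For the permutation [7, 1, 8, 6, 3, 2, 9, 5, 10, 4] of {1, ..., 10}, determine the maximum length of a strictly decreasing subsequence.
4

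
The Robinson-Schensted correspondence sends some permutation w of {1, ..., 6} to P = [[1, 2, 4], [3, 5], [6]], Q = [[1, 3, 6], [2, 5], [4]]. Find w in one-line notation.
6 3 5 1 2 4

Reverse RSK: for i = n, n-1, ..., 1, locate i in Q, remove the corresponding corner cell from P, and reverse-bump its entry up through P; the value ejected from row 1 is w(i).

So w = 6 3 5 1 2 4.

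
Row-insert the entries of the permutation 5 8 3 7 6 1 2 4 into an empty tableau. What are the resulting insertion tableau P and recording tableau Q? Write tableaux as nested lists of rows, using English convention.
Insert each entry of the permutation into P by Schensted row insertion, recording in Q the position of each new cell.

Insert 5: appended to row 1. P = [[5]], Q = [[1]].
Insert 8: appended to row 1. P = [[5, 8]], Q = [[1, 2]].
Insert 3: 3 bumps 5 from row 1; 5 starts row 2. P = [[3, 8], [5]], Q = [[1, 2], [3]].
Insert 7: 7 bumps 8 from row 1; 8 appends to row 2. P = [[3, 7], [5, 8]], Q = [[1, 2], [3, 4]].
Insert 6: 6 bumps 7 from row 1; 7 bumps 8 from row 2; 8 starts row 3. P = [[3, 6], [5, 7], [8]], Q = [[1, 2], [3, 4], [5]].
Insert 1: 1 bumps 3 from row 1; 3 bumps 5 from row 2; 5 bumps 8 from row 3; 8 starts row 4. P = [[1, 6], [3, 7], [5], [8]], Q = [[1, 2], [3, 4], [5], [6]].
Insert 2: 2 bumps 6 from row 1; 6 bumps 7 from row 2; 7 appends to row 3. P = [[1, 2], [3, 6], [5, 7], [8]], Q = [[1, 2], [3, 4], [5, 7], [6]].
Insert 4: appended to row 1. P = [[1, 2, 4], [3, 6], [5, 7], [8]], Q = [[1, 2, 8], [3, 4], [5, 7], [6]].

So P = [[1, 2, 4], [3, 6], [5, 7], [8]], Q = [[1, 2, 8], [3, 4], [5, 7], [6]].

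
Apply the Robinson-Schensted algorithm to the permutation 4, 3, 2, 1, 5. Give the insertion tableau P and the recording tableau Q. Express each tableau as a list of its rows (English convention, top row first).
Insert each entry of the permutation into P by Schensted row insertion, recording in Q the position of each new cell.

After inserting 4: P = [[4]].
After inserting 3: P = [[3], [4]].
After inserting 2: P = [[2], [3], [4]].
After inserting 1: P = [[1], [2], [3], [4]].
After inserting 5: P = [[1, 5], [2], [3], [4]].

So P = [[1, 5], [2], [3], [4]], Q = [[1, 5], [2], [3], [4]].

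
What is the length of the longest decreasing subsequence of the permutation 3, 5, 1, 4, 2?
3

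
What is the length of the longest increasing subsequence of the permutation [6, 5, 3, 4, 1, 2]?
2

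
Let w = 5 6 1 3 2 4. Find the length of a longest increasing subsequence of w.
3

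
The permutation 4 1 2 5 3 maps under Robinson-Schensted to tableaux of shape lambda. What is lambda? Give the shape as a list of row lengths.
[3, 2]

Row-insert each entry into an empty tableau.

After inserting 4: P = [[4]].
After inserting 1: P = [[1], [4]].
After inserting 2: P = [[1, 2], [4]].
After inserting 5: P = [[1, 2, 5], [4]].
After inserting 3: P = [[1, 2, 3], [4, 5]].

The final insertion tableau P = [[1, 2, 3], [4, 5]] has shape [3, 2].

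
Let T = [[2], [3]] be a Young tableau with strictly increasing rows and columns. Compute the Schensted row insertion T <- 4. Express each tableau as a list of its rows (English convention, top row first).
[[2, 4], [3]]

4 is larger than every entry of row 1, so it is appended to row 1. The new tableau is [[2, 4], [3]].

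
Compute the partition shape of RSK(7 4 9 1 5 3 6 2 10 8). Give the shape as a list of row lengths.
RSK row insertion gives P = [[1, 2, 6, 8], [3, 5, 10], [4, 9], [7]], which has shape [4, 3, 2, 1].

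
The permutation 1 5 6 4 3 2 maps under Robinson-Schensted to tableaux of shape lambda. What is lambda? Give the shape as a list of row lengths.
[3, 1, 1, 1]

Row-insert each entry into an empty tableau.

After inserting 1: P = [[1]].
After inserting 5: P = [[1, 5]].
After inserting 6: P = [[1, 5, 6]].
After inserting 4: P = [[1, 4, 6], [5]].
After inserting 3: P = [[1, 3, 6], [4], [5]].
After inserting 2: P = [[1, 2, 6], [3], [4], [5]].

The final insertion tableau P = [[1, 2, 6], [3], [4], [5]] has shape [3, 1, 1, 1].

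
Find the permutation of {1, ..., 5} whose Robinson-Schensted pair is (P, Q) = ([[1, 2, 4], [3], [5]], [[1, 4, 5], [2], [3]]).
Reverse the RSK construction: for i from n down to 1, find the cell of Q containing i, remove the entry at that cell from P, and reverse-bump it up through P; the value ejected from row 1 is w(i).

Step i=5: Q has 5 at row 1, column 3; remove that cell from P, ejecting 4. So w(5) = 4. P is now [[1, 2], [3], [5]].
Step i=4: Q has 4 at row 1, column 2; remove that cell from P, ejecting 2. So w(4) = 2. P is now [[1], [3], [5]].
Step i=3: Q has 3 at row 3, column 1; remove 5 from row 3 of P and reverse-bump: 5 enters row 2 and ejects 3; 3 enters row 1 and ejects 1. So w(3) = 1. P is now [[3], [5]].
Step i=2: Q has 2 at row 2, column 1; remove 5 from row 2 of P and reverse-bump: 5 enters row 1 and ejects 3. So w(2) = 3. P is now [[5]].
Step i=1: Q has 1 at row 1, column 1; remove that cell from P, ejecting 5. So w(1) = 5. P is now [].

So w = 5 3 1 2 4.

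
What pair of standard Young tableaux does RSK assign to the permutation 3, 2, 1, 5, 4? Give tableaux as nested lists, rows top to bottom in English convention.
Insert each entry of the permutation into P by Schensted row insertion, recording in Q the position of each new cell.

Insert 3: appended to row 1. P = [[3]], Q = [[1]].
Insert 2: 2 bumps 3 from row 1; 3 starts row 2. P = [[2], [3]], Q = [[1], [2]].
Insert 1: 1 bumps 2 from row 1; 2 bumps 3 from row 2; 3 starts row 3. P = [[1], [2], [3]], Q = [[1], [2], [3]].
Insert 5: appended to row 1. P = [[1, 5], [2], [3]], Q = [[1, 4], [2], [3]].
Insert 4: 4 bumps 5 from row 1; 5 appends to row 2. P = [[1, 4], [2, 5], [3]], Q = [[1, 4], [2, 5], [3]].

So P = [[1, 4], [2, 5], [3]], Q = [[1, 4], [2, 5], [3]].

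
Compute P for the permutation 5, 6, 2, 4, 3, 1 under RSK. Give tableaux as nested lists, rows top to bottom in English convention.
Insert 5: appended to row 1. P = [[5]].
Insert 6: appended to row 1. P = [[5, 6]].
Insert 2: 2 bumps 5 from row 1; 5 starts row 2. P = [[2, 6], [5]].
Insert 4: 4 bumps 6 from row 1; 6 appends to row 2. P = [[2, 4], [5, 6]].
Insert 3: 3 bumps 4 from row 1; 4 bumps 5 from row 2; 5 starts row 3. P = [[2, 3], [4, 6], [5]].
Insert 1: 1 bumps 2 from row 1; 2 bumps 4 from row 2; 4 bumps 5 from row 3; 5 starts row 4. P = [[1, 3], [2, 6], [4], [5]].

So P = [[1, 3], [2, 6], [4], [5]].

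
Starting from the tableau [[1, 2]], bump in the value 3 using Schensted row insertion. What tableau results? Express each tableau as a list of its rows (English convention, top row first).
[[1, 2, 3]]

3 is larger than every entry of row 1, so it is appended to row 1. The new tableau is [[1, 2, 3]].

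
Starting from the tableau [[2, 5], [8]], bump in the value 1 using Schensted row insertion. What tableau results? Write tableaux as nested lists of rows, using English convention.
[[1, 5], [2], [8]]

In row 1, 1 replaces 2 (the leftmost entry greater than 1); 2 is bumped to row 2. In row 2, 2 replaces 8 (the leftmost entry greater than 2); 8 is bumped to row 3. 8 starts a new row 3. The new tableau is [[1, 5], [2], [8]].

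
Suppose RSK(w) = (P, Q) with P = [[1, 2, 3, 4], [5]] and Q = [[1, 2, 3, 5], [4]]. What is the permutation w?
Reverse the RSK construction: for i from n down to 1, find the cell of Q containing i, remove the entry at that cell from P, and reverse-bump it up through P; the value ejected from row 1 is w(i).

Step i=5: Q has 5 at row 1, column 4; remove that cell from P, ejecting 4. So w(5) = 4. P is now [[1, 2, 3], [5]].
Step i=4: Q has 4 at row 2, column 1; remove 5 from row 2 of P and reverse-bump: 5 enters row 1 and ejects 3. So w(4) = 3. P is now [[1, 2, 5]].
Step i=3: Q has 3 at row 1, column 3; remove that cell from P, ejecting 5. So w(3) = 5. P is now [[1, 2]].
Step i=2: Q has 2 at row 1, column 2; remove that cell from P, ejecting 2. So w(2) = 2. P is now [[1]].
Step i=1: Q has 1 at row 1, column 1; remove that cell from P, ejecting 1. So w(1) = 1. P is now [].

So w = 1 2 5 3 4.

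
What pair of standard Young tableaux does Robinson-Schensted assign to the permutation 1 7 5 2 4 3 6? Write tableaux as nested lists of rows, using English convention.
P = [[1, 2, 3, 6], [4], [5], [7]], Q = [[1, 2, 5, 7], [3], [4], [6]]

Insert each entry of the permutation into P by Schensted row insertion, recording in Q the position of each new cell.

Insert 1: appended to row 1. P = [[1]].
Insert 7: appended to row 1. P = [[1, 7]].
Insert 5: 5 bumps 7 from row 1; 7 starts row 2. P = [[1, 5], [7]].
Insert 2: 2 bumps 5 from row 1; 5 bumps 7 from row 2; 7 starts row 3. P = [[1, 2], [5], [7]].
Insert 4: appended to row 1. P = [[1, 2, 4], [5], [7]].
Insert 3: 3 bumps 4 from row 1; 4 bumps 5 from row 2; 5 bumps 7 from row 3; 7 starts row 4. P = [[1, 2, 3], [4], [5], [7]].
Insert 6: appended to row 1. P = [[1, 2, 3, 6], [4], [5], [7]].

So P = [[1, 2, 3, 6], [4], [5], [7]], Q = [[1, 2, 5, 7], [3], [4], [6]].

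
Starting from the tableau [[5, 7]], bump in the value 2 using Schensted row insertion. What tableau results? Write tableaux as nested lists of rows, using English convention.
[[2, 7], [5]]

In row 1, 2 replaces 5 (the leftmost entry greater than 2); 5 is bumped to row 2. 5 starts a new row 2. The new tableau is [[2, 7], [5]].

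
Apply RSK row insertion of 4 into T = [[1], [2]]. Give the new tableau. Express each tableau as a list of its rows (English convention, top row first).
[[1, 4], [2]]

4 is larger than every entry of row 1, so it is appended to row 1. The new tableau is [[1, 4], [2]].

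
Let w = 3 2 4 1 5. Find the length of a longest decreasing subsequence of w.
3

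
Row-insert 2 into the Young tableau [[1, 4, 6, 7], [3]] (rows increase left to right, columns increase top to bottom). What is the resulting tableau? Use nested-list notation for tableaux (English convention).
In row 1, 2 replaces 4 (the leftmost entry greater than 2); 4 is bumped to row 2. 4 is appended to row 2. The new tableau is [[1, 2, 6, 7], [3, 4]].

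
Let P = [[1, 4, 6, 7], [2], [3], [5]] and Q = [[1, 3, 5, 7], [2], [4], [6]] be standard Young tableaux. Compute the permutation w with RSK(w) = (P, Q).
5 3 4 2 6 1 7

Reverse the RSK construction: for i from n down to 1, find the cell of Q containing i, remove the entry at that cell from P, and reverse-bump it up through P; the value ejected from row 1 is w(i).

Step i=7: Q has 7 at row 1, column 4; remove that cell from P, ejecting 7. So w(7) = 7. P is now [[1, 4, 6], [2], [3], [5]].
Step i=6: Q has 6 at row 4, column 1; remove 5 from row 4 of P and reverse-bump: 5 enters row 3 and ejects 3; 3 enters row 2 and ejects 2; 2 enters row 1 and ejects 1. So w(6) = 1. P is now [[2, 4, 6], [3], [5]].
Step i=5: Q has 5 at row 1, column 3; remove that cell from P, ejecting 6. So w(5) = 6. P is now [[2, 4], [3], [5]].
Step i=4: Q has 4 at row 3, column 1; remove 5 from row 3 of P and reverse-bump: 5 enters row 2 and ejects 3; 3 enters row 1 and ejects 2. So w(4) = 2. P is now [[3, 4], [5]].
Step i=3: Q has 3 at row 1, column 2; remove that cell from P, ejecting 4. So w(3) = 4. P is now [[3], [5]].
Step i=2: Q has 2 at row 2, column 1; remove 5 from row 2 of P and reverse-bump: 5 enters row 1 and ejects 3. So w(2) = 3. P is now [[5]].
Step i=1: Q has 1 at row 1, column 1; remove that cell from P, ejecting 5. So w(1) = 5. P is now [].

So w = 5 3 4 2 6 1 7.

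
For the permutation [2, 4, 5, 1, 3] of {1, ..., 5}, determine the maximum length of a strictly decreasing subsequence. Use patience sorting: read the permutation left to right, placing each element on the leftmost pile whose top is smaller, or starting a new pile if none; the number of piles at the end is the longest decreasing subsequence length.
2: new pile. tops = [2]
4: onto pile 1 (replacing 2). tops = [4]
5: onto pile 1 (replacing 4). tops = [5]
1: new pile. tops = [5, 1]
3: onto pile 2 (replacing 1). tops = [5, 3]

2 piles, so the longest decreasing subsequence has length 2.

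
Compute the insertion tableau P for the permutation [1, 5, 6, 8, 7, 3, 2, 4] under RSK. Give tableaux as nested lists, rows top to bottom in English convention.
P = [[1, 2, 4, 7], [3, 6], [5], [8]]

Insert 1: appended to row 1. P = [[1]].
Insert 5: appended to row 1. P = [[1, 5]].
Insert 6: appended to row 1. P = [[1, 5, 6]].
Insert 8: appended to row 1. P = [[1, 5, 6, 8]].
Insert 7: 7 bumps 8 from row 1; 8 starts row 2. P = [[1, 5, 6, 7], [8]].
Insert 3: 3 bumps 5 from row 1; 5 bumps 8 from row 2; 8 starts row 3. P = [[1, 3, 6, 7], [5], [8]].
Insert 2: 2 bumps 3 from row 1; 3 bumps 5 from row 2; 5 bumps 8 from row 3; 8 starts row 4. P = [[1, 2, 6, 7], [3], [5], [8]].
Insert 4: 4 bumps 6 from row 1; 6 appends to row 2. P = [[1, 2, 4, 7], [3, 6], [5], [8]].

So P = [[1, 2, 4, 7], [3, 6], [5], [8]].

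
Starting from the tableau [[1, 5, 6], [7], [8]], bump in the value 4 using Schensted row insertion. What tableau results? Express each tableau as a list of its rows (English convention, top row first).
In row 1, 4 replaces 5 (the leftmost entry greater than 4); 5 is bumped to row 2. In row 2, 5 replaces 7 (the leftmost entry greater than 5); 7 is bumped to row 3. In row 3, 7 replaces 8 (the leftmost entry greater than 7); 8 is bumped to row 4. 8 starts a new row 4. The new tableau is [[1, 4, 6], [5], [7], [8]].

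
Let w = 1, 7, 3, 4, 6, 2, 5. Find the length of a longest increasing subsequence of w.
4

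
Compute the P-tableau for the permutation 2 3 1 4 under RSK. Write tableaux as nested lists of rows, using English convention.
Insert 2: appended to row 1. P = [[2]].
Insert 3: appended to row 1. P = [[2, 3]].
Insert 1: 1 bumps 2 from row 1; 2 starts row 2. P = [[1, 3], [2]].
Insert 4: appended to row 1. P = [[1, 3, 4], [2]].

So P = [[1, 3, 4], [2]].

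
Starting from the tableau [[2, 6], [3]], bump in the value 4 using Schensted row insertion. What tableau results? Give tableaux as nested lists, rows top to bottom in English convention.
[[2, 4], [3, 6]]

In row 1, 4 replaces 6 (the leftmost entry greater than 4); 6 is bumped to row 2. 6 is appended to row 2. The new tableau is [[2, 4], [3, 6]].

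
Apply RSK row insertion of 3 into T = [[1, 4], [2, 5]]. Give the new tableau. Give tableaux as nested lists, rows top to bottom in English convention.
[[1, 3], [2, 4], [5]]

In row 1, 3 replaces 4 (the leftmost entry greater than 3); 4 is bumped to row 2. In row 2, 4 replaces 5 (the leftmost entry greater than 4); 5 is bumped to row 3. 5 starts a new row 3. The new tableau is [[1, 3], [2, 4], [5]].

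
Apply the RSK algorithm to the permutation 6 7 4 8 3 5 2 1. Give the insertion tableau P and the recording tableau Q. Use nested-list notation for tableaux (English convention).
P = [[1, 5, 8], [2, 7], [3], [4], [6]], Q = [[1, 2, 4], [3, 6], [5], [7], [8]]

Insert each entry of the permutation into P by Schensted row insertion, recording in Q the position of each new cell.

Insert 6: appended to row 1. P = [[6]].
Insert 7: appended to row 1. P = [[6, 7]].
Insert 4: 4 bumps 6 from row 1; 6 starts row 2. P = [[4, 7], [6]].
Insert 8: appended to row 1. P = [[4, 7, 8], [6]].
Insert 3: 3 bumps 4 from row 1; 4 bumps 6 from row 2; 6 starts row 3. P = [[3, 7, 8], [4], [6]].
Insert 5: 5 bumps 7 from row 1; 7 appends to row 2. P = [[3, 5, 8], [4, 7], [6]].
Insert 2: 2 bumps 3 from row 1; 3 bumps 4 from row 2; 4 bumps 6 from row 3; 6 starts row 4. P = [[2, 5, 8], [3, 7], [4], [6]].
Insert 1: 1 bumps 2 from row 1; 2 bumps 3 from row 2; 3 bumps 4 from row 3; 4 bumps 6 from row 4; 6 starts row 5. P = [[1, 5, 8], [2, 7], [3], [4], [6]].

So P = [[1, 5, 8], [2, 7], [3], [4], [6]], Q = [[1, 2, 4], [3, 6], [5], [7], [8]].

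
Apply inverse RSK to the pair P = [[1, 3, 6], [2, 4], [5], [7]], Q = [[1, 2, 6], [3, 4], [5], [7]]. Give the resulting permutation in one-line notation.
Reverse the RSK construction: for i from n down to 1, find the cell of Q containing i, remove the entry at that cell from P, and reverse-bump it up through P; the value ejected from row 1 is w(i).

Step i=7: Q has 7 at row 4, column 1; remove 7 from row 4 of P and reverse-bump: 7 enters row 3 and ejects 5; 5 enters row 2 and ejects 4; 4 enters row 1 and ejects 3. So w(7) = 3. P is now [[1, 4, 6], [2, 5], [7]].
Step i=6: Q has 6 at row 1, column 3; remove that cell from P, ejecting 6. So w(6) = 6. P is now [[1, 4], [2, 5], [7]].
Step i=5: Q has 5 at row 3, column 1; remove 7 from row 3 of P and reverse-bump: 7 enters row 2 and ejects 5; 5 enters row 1 and ejects 4. So w(5) = 4. P is now [[1, 5], [2, 7]].
Step i=4: Q has 4 at row 2, column 2; remove 7 from row 2 of P and reverse-bump: 7 enters row 1 and ejects 5. So w(4) = 5. P is now [[1, 7], [2]].
Step i=3: Q has 3 at row 2, column 1; remove 2 from row 2 of P and reverse-bump: 2 enters row 1 and ejects 1. So w(3) = 1. P is now [[2, 7]].
Step i=2: Q has 2 at row 1, column 2; remove that cell from P, ejecting 7. So w(2) = 7. P is now [[2]].
Step i=1: Q has 1 at row 1, column 1; remove that cell from P, ejecting 2. So w(1) = 2. P is now [].

So w = 2 7 1 5 4 6 3.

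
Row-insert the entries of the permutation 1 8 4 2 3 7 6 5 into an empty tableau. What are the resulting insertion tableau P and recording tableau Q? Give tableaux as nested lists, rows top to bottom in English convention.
P = [[1, 2, 3, 5], [4, 6], [7], [8]], Q = [[1, 2, 5, 6], [3, 7], [4], [8]]

Insert each entry of the permutation into P by Schensted row insertion, recording in Q the position of each new cell.

Insert 1: appended to row 1. P = [[1]], Q = [[1]].
Insert 8: appended to row 1. P = [[1, 8]], Q = [[1, 2]].
Insert 4: 4 bumps 8 from row 1; 8 starts row 2. P = [[1, 4], [8]], Q = [[1, 2], [3]].
Insert 2: 2 bumps 4 from row 1; 4 bumps 8 from row 2; 8 starts row 3. P = [[1, 2], [4], [8]], Q = [[1, 2], [3], [4]].
Insert 3: appended to row 1. P = [[1, 2, 3], [4], [8]], Q = [[1, 2, 5], [3], [4]].
Insert 7: appended to row 1. P = [[1, 2, 3, 7], [4], [8]], Q = [[1, 2, 5, 6], [3], [4]].
Insert 6: 6 bumps 7 from row 1; 7 appends to row 2. P = [[1, 2, 3, 6], [4, 7], [8]], Q = [[1, 2, 5, 6], [3, 7], [4]].
Insert 5: 5 bumps 6 from row 1; 6 bumps 7 from row 2; 7 bumps 8 from row 3; 8 starts row 4. P = [[1, 2, 3, 5], [4, 6], [7], [8]], Q = [[1, 2, 5, 6], [3, 7], [4], [8]].

So P = [[1, 2, 3, 5], [4, 6], [7], [8]], Q = [[1, 2, 5, 6], [3, 7], [4], [8]].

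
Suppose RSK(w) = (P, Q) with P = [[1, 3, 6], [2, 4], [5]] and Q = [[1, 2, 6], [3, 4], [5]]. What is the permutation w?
Reverse the RSK construction: for i from n down to 1, find the cell of Q containing i, remove the entry at that cell from P, and reverse-bump it up through P; the value ejected from row 1 is w(i).

Step i=6: Q has 6 at row 1, column 3; remove that cell from P, ejecting 6. So w(6) = 6. P is now [[1, 3], [2, 4], [5]].
Step i=5: Q has 5 at row 3, column 1; remove 5 from row 3 of P and reverse-bump: 5 enters row 2 and ejects 4; 4 enters row 1 and ejects 3. So w(5) = 3. P is now [[1, 4], [2, 5]].
Step i=4: Q has 4 at row 2, column 2; remove 5 from row 2 of P and reverse-bump: 5 enters row 1 and ejects 4. So w(4) = 4. P is now [[1, 5], [2]].
Step i=3: Q has 3 at row 2, column 1; remove 2 from row 2 of P and reverse-bump: 2 enters row 1 and ejects 1. So w(3) = 1. P is now [[2, 5]].
Step i=2: Q has 2 at row 1, column 2; remove that cell from P, ejecting 5. So w(2) = 5. P is now [[2]].
Step i=1: Q has 1 at row 1, column 1; remove that cell from P, ejecting 2. So w(1) = 2. P is now [].

So w = 2 5 1 4 3 6.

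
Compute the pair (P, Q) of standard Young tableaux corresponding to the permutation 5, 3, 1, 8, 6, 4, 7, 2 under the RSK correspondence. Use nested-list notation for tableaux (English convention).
Insert each entry of the permutation into P by Schensted row insertion, recording in Q the position of each new cell.

Insert 5: appended to row 1. P = [[5]].
Insert 3: 3 bumps 5 from row 1; 5 starts row 2. P = [[3], [5]].
Insert 1: 1 bumps 3 from row 1; 3 bumps 5 from row 2; 5 starts row 3. P = [[1], [3], [5]].
Insert 8: appended to row 1. P = [[1, 8], [3], [5]].
Insert 6: 6 bumps 8 from row 1; 8 appends to row 2. P = [[1, 6], [3, 8], [5]].
Insert 4: 4 bumps 6 from row 1; 6 bumps 8 from row 2; 8 appends to row 3. P = [[1, 4], [3, 6], [5, 8]].
Insert 7: appended to row 1. P = [[1, 4, 7], [3, 6], [5, 8]].
Insert 2: 2 bumps 4 from row 1; 4 bumps 6 from row 2; 6 bumps 8 from row 3; 8 starts row 4. P = [[1, 2, 7], [3, 4], [5, 6], [8]].

So P = [[1, 2, 7], [3, 4], [5, 6], [8]], Q = [[1, 4, 7], [2, 5], [3, 6], [8]].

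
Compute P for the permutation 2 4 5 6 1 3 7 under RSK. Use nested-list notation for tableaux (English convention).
Insert 2: appended to row 1. P = [[2]].
Insert 4: appended to row 1. P = [[2, 4]].
Insert 5: appended to row 1. P = [[2, 4, 5]].
Insert 6: appended to row 1. P = [[2, 4, 5, 6]].
Insert 1: 1 bumps 2 from row 1; 2 starts row 2. P = [[1, 4, 5, 6], [2]].
Insert 3: 3 bumps 4 from row 1; 4 appends to row 2. P = [[1, 3, 5, 6], [2, 4]].
Insert 7: appended to row 1. P = [[1, 3, 5, 6, 7], [2, 4]].

So P = [[1, 3, 5, 6, 7], [2, 4]].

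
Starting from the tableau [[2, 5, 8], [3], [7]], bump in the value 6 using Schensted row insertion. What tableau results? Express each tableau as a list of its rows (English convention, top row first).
In row 1, 6 replaces 8 (the leftmost entry greater than 6); 8 is bumped to row 2. 8 is appended to row 2. The new tableau is [[2, 5, 6], [3, 8], [7]].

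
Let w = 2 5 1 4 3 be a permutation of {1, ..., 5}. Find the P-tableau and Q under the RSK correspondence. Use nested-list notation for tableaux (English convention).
Insert each entry of the permutation into P by Schensted row insertion, recording in Q the position of each new cell.

After inserting 2: P = [[2]].
After inserting 5: P = [[2, 5]].
After inserting 1: P = [[1, 5], [2]].
After inserting 4: P = [[1, 4], [2, 5]].
After inserting 3: P = [[1, 3], [2, 4], [5]].

So P = [[1, 3], [2, 4], [5]], Q = [[1, 2], [3, 4], [5]].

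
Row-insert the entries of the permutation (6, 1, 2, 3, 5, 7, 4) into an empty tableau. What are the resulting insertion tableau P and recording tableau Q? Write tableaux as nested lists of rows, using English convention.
Insert each entry of the permutation into P by Schensted row insertion, recording in Q the position of each new cell.

Insert 6: appended to row 1. P = [[6]], Q = [[1]].
Insert 1: 1 bumps 6 from row 1; 6 starts row 2. P = [[1], [6]], Q = [[1], [2]].
Insert 2: appended to row 1. P = [[1, 2], [6]], Q = [[1, 3], [2]].
Insert 3: appended to row 1. P = [[1, 2, 3], [6]], Q = [[1, 3, 4], [2]].
Insert 5: appended to row 1. P = [[1, 2, 3, 5], [6]], Q = [[1, 3, 4, 5], [2]].
Insert 7: appended to row 1. P = [[1, 2, 3, 5, 7], [6]], Q = [[1, 3, 4, 5, 6], [2]].
Insert 4: 4 bumps 5 from row 1; 5 bumps 6 from row 2; 6 starts row 3. P = [[1, 2, 3, 4, 7], [5], [6]], Q = [[1, 3, 4, 5, 6], [2], [7]].

So P = [[1, 2, 3, 4, 7], [5], [6]], Q = [[1, 3, 4, 5, 6], [2], [7]].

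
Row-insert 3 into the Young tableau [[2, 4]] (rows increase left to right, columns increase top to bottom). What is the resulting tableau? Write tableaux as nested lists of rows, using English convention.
[[2, 3], [4]]

In row 1, 3 replaces 4 (the leftmost entry greater than 3); 4 is bumped to row 2. 4 starts a new row 2. The new tableau is [[2, 3], [4]].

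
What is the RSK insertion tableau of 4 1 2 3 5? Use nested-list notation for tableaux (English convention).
P = [[1, 2, 3, 5], [4]]

Insert 4: appended to row 1. P = [[4]].
Insert 1: 1 bumps 4 from row 1; 4 starts row 2. P = [[1], [4]].
Insert 2: appended to row 1. P = [[1, 2], [4]].
Insert 3: appended to row 1. P = [[1, 2, 3], [4]].
Insert 5: appended to row 1. P = [[1, 2, 3, 5], [4]].

So P = [[1, 2, 3, 5], [4]].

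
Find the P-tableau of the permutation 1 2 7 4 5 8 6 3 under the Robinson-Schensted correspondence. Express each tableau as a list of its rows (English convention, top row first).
Insert 1: appended to row 1. P = [[1]].
Insert 2: appended to row 1. P = [[1, 2]].
Insert 7: appended to row 1. P = [[1, 2, 7]].
Insert 4: 4 bumps 7 from row 1; 7 starts row 2. P = [[1, 2, 4], [7]].
Insert 5: appended to row 1. P = [[1, 2, 4, 5], [7]].
Insert 8: appended to row 1. P = [[1, 2, 4, 5, 8], [7]].
Insert 6: 6 bumps 8 from row 1; 8 appends to row 2. P = [[1, 2, 4, 5, 6], [7, 8]].
Insert 3: 3 bumps 4 from row 1; 4 bumps 7 from row 2; 7 starts row 3. P = [[1, 2, 3, 5, 6], [4, 8], [7]].

So P = [[1, 2, 3, 5, 6], [4, 8], [7]].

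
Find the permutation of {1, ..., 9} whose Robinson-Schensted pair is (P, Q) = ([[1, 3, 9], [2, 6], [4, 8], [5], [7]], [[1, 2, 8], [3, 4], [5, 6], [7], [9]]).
7 8 5 6 2 4 3 9 1

Reverse the RSK construction: for i from n down to 1, find the cell of Q containing i, remove the entry at that cell from P, and reverse-bump it up through P; the value ejected from row 1 is w(i).

Step i=9: Q has 9 at row 5, column 1; remove 7 from row 5 of P and reverse-bump: 7 enters row 4 and ejects 5; 5 enters row 3 and ejects 4; 4 enters row 2 and ejects 2; 2 enters row 1 and ejects 1. So w(9) = 1. P is now [[2, 3, 9], [4, 6], [5, 8], [7]].
Step i=8: Q has 8 at row 1, column 3; remove that cell from P, ejecting 9. So w(8) = 9. P is now [[2, 3], [4, 6], [5, 8], [7]].
Step i=7: Q has 7 at row 4, column 1; remove 7 from row 4 of P and reverse-bump: 7 enters row 3 and ejects 5; 5 enters row 2 and ejects 4; 4 enters row 1 and ejects 3. So w(7) = 3. P is now [[2, 4], [5, 6], [7, 8]].
Step i=6: Q has 6 at row 3, column 2; remove 8 from row 3 of P and reverse-bump: 8 enters row 2 and ejects 6; 6 enters row 1 and ejects 4. So w(6) = 4. P is now [[2, 6], [5, 8], [7]].
Step i=5: Q has 5 at row 3, column 1; remove 7 from row 3 of P and reverse-bump: 7 enters row 2 and ejects 5; 5 enters row 1 and ejects 2. So w(5) = 2. P is now [[5, 6], [7, 8]].
Step i=4: Q has 4 at row 2, column 2; remove 8 from row 2 of P and reverse-bump: 8 enters row 1 and ejects 6. So w(4) = 6. P is now [[5, 8], [7]].
Step i=3: Q has 3 at row 2, column 1; remove 7 from row 2 of P and reverse-bump: 7 enters row 1 and ejects 5. So w(3) = 5. P is now [[7, 8]].
Step i=2: Q has 2 at row 1, column 2; remove that cell from P, ejecting 8. So w(2) = 8. P is now [[7]].
Step i=1: Q has 1 at row 1, column 1; remove that cell from P, ejecting 7. So w(1) = 7. P is now [].

So w = 7 8 5 6 2 4 3 9 1.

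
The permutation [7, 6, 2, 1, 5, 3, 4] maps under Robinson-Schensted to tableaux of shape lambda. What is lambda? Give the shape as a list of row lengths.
[3, 2, 1, 1]

Row-insert each entry into an empty tableau.

After inserting 7: P = [[7]].
After inserting 6: P = [[6], [7]].
After inserting 2: P = [[2], [6], [7]].
After inserting 1: P = [[1], [2], [6], [7]].
After inserting 5: P = [[1, 5], [2], [6], [7]].
After inserting 3: P = [[1, 3], [2, 5], [6], [7]].
After inserting 4: P = [[1, 3, 4], [2, 5], [6], [7]].

The final insertion tableau P = [[1, 3, 4], [2, 5], [6], [7]] has shape [3, 2, 1, 1].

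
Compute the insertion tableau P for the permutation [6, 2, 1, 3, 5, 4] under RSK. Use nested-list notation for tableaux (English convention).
Insert 6: appended to row 1. P = [[6]].
Insert 2: 2 bumps 6 from row 1; 6 starts row 2. P = [[2], [6]].
Insert 1: 1 bumps 2 from row 1; 2 bumps 6 from row 2; 6 starts row 3. P = [[1], [2], [6]].
Insert 3: appended to row 1. P = [[1, 3], [2], [6]].
Insert 5: appended to row 1. P = [[1, 3, 5], [2], [6]].
Insert 4: 4 bumps 5 from row 1; 5 appends to row 2. P = [[1, 3, 4], [2, 5], [6]].

So P = [[1, 3, 4], [2, 5], [6]].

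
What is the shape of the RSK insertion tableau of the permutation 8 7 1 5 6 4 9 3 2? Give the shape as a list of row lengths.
Row-insert each entry into an empty tableau.

After inserting 8: P = [[8]].
After inserting 7: P = [[7], [8]].
After inserting 1: P = [[1], [7], [8]].
After inserting 5: P = [[1, 5], [7], [8]].
After inserting 6: P = [[1, 5, 6], [7], [8]].
After inserting 4: P = [[1, 4, 6], [5], [7], [8]].
After inserting 9: P = [[1, 4, 6, 9], [5], [7], [8]].
After inserting 3: P = [[1, 3, 6, 9], [4], [5], [7], [8]].
After inserting 2: P = [[1, 2, 6, 9], [3], [4], [5], [7], [8]].

The final insertion tableau P = [[1, 2, 6, 9], [3], [4], [5], [7], [8]] has shape [4, 1, 1, 1, 1, 1].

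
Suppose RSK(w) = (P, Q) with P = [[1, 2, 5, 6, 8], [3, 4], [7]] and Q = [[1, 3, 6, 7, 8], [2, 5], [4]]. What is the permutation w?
Reverse RSK: for i = n, n-1, ..., 1, locate i in Q, remove the corresponding corner cell from P, and reverse-bump its entry up through P; the value ejected from row 1 is w(i).

So w = 7 3 4 1 2 5 6 8.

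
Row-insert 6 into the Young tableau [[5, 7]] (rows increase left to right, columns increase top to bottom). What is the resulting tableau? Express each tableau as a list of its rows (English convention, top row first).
In row 1, 6 replaces 7 (the leftmost entry greater than 6); 7 is bumped to row 2. 7 starts a new row 2. The new tableau is [[5, 6], [7]].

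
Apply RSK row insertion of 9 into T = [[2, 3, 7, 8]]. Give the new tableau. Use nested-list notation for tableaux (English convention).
[[2, 3, 7, 8, 9]]

9 is larger than every entry of row 1, so it is appended to row 1. The new tableau is [[2, 3, 7, 8, 9]].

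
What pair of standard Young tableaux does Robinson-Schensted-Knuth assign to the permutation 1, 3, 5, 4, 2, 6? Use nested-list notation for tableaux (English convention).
P = [[1, 2, 4, 6], [3], [5]], Q = [[1, 2, 3, 6], [4], [5]]

Insert each entry of the permutation into P by Schensted row insertion, recording in Q the position of each new cell.

Insert 1: appended to row 1. P = [[1]], Q = [[1]].
Insert 3: appended to row 1. P = [[1, 3]], Q = [[1, 2]].
Insert 5: appended to row 1. P = [[1, 3, 5]], Q = [[1, 2, 3]].
Insert 4: 4 bumps 5 from row 1; 5 starts row 2. P = [[1, 3, 4], [5]], Q = [[1, 2, 3], [4]].
Insert 2: 2 bumps 3 from row 1; 3 bumps 5 from row 2; 5 starts row 3. P = [[1, 2, 4], [3], [5]], Q = [[1, 2, 3], [4], [5]].
Insert 6: appended to row 1. P = [[1, 2, 4, 6], [3], [5]], Q = [[1, 2, 3, 6], [4], [5]].

So P = [[1, 2, 4, 6], [3], [5]], Q = [[1, 2, 3, 6], [4], [5]].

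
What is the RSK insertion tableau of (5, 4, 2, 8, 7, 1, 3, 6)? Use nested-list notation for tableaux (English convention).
P = [[1, 3, 6], [2, 7], [4, 8], [5]]

Insert 5: appended to row 1. P = [[5]].
Insert 4: 4 bumps 5 from row 1; 5 starts row 2. P = [[4], [5]].
Insert 2: 2 bumps 4 from row 1; 4 bumps 5 from row 2; 5 starts row 3. P = [[2], [4], [5]].
Insert 8: appended to row 1. P = [[2, 8], [4], [5]].
Insert 7: 7 bumps 8 from row 1; 8 appends to row 2. P = [[2, 7], [4, 8], [5]].
Insert 1: 1 bumps 2 from row 1; 2 bumps 4 from row 2; 4 bumps 5 from row 3; 5 starts row 4. P = [[1, 7], [2, 8], [4], [5]].
Insert 3: 3 bumps 7 from row 1; 7 bumps 8 from row 2; 8 appends to row 3. P = [[1, 3], [2, 7], [4, 8], [5]].
Insert 6: appended to row 1. P = [[1, 3, 6], [2, 7], [4, 8], [5]].

So P = [[1, 3, 6], [2, 7], [4, 8], [5]].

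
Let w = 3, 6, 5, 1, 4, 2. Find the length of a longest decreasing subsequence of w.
4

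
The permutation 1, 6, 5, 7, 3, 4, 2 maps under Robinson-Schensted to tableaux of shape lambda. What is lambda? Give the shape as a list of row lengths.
[3, 2, 1, 1]

Row-insert each entry into an empty tableau.

After inserting 1: P = [[1]].
After inserting 6: P = [[1, 6]].
After inserting 5: P = [[1, 5], [6]].
After inserting 7: P = [[1, 5, 7], [6]].
After inserting 3: P = [[1, 3, 7], [5], [6]].
After inserting 4: P = [[1, 3, 4], [5, 7], [6]].
After inserting 2: P = [[1, 2, 4], [3, 7], [5], [6]].

The final insertion tableau P = [[1, 2, 4], [3, 7], [5], [6]] has shape [3, 2, 1, 1].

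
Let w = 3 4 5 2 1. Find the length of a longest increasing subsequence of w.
3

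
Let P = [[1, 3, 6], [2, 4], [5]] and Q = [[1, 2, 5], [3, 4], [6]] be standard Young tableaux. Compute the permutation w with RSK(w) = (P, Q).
Reverse the RSK construction: for i from n down to 1, find the cell of Q containing i, remove the entry at that cell from P, and reverse-bump it up through P; the value ejected from row 1 is w(i).

Step i=6: Q has 6 at row 3, column 1; remove 5 from row 3 of P and reverse-bump: 5 enters row 2 and ejects 4; 4 enters row 1 and ejects 3. So w(6) = 3. P is now [[1, 4, 6], [2, 5]].
Step i=5: Q has 5 at row 1, column 3; remove that cell from P, ejecting 6. So w(5) = 6. P is now [[1, 4], [2, 5]].
Step i=4: Q has 4 at row 2, column 2; remove 5 from row 2 of P and reverse-bump: 5 enters row 1 and ejects 4. So w(4) = 4. P is now [[1, 5], [2]].
Step i=3: Q has 3 at row 2, column 1; remove 2 from row 2 of P and reverse-bump: 2 enters row 1 and ejects 1. So w(3) = 1. P is now [[2, 5]].
Step i=2: Q has 2 at row 1, column 2; remove that cell from P, ejecting 5. So w(2) = 5. P is now [[2]].
Step i=1: Q has 1 at row 1, column 1; remove that cell from P, ejecting 2. So w(1) = 2. P is now [].

So w = 2 5 1 4 6 3.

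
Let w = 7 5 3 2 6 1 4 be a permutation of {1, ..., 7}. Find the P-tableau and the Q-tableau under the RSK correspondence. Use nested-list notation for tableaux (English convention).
Insert each entry of the permutation into P by Schensted row insertion, recording in Q the position of each new cell.

Insert 7: appended to row 1. P = [[7]].
Insert 5: 5 bumps 7 from row 1; 7 starts row 2. P = [[5], [7]].
Insert 3: 3 bumps 5 from row 1; 5 bumps 7 from row 2; 7 starts row 3. P = [[3], [5], [7]].
Insert 2: 2 bumps 3 from row 1; 3 bumps 5 from row 2; 5 bumps 7 from row 3; 7 starts row 4. P = [[2], [3], [5], [7]].
Insert 6: appended to row 1. P = [[2, 6], [3], [5], [7]].
Insert 1: 1 bumps 2 from row 1; 2 bumps 3 from row 2; 3 bumps 5 from row 3; 5 bumps 7 from row 4; 7 starts row 5. P = [[1, 6], [2], [3], [5], [7]].
Insert 4: 4 bumps 6 from row 1; 6 appends to row 2. P = [[1, 4], [2, 6], [3], [5], [7]].

So P = [[1, 4], [2, 6], [3], [5], [7]], Q = [[1, 5], [2, 7], [3], [4], [6]].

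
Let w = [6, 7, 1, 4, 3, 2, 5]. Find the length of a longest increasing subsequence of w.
3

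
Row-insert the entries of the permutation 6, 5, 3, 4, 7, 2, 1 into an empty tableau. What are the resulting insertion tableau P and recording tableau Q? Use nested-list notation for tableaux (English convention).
P = [[1, 4, 7], [2], [3], [5], [6]], Q = [[1, 4, 5], [2], [3], [6], [7]]

Insert each entry of the permutation into P by Schensted row insertion, recording in Q the position of each new cell.

After inserting 6: P = [[6]].
After inserting 5: P = [[5], [6]].
After inserting 3: P = [[3], [5], [6]].
After inserting 4: P = [[3, 4], [5], [6]].
After inserting 7: P = [[3, 4, 7], [5], [6]].
After inserting 2: P = [[2, 4, 7], [3], [5], [6]].
After inserting 1: P = [[1, 4, 7], [2], [3], [5], [6]].

So P = [[1, 4, 7], [2], [3], [5], [6]], Q = [[1, 4, 5], [2], [3], [6], [7]].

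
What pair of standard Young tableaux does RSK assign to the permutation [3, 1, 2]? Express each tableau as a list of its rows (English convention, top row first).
P = [[1, 2], [3]], Q = [[1, 3], [2]]

Insert each entry of the permutation into P by Schensted row insertion, recording in Q the position of each new cell.

After inserting 3: P = [[3]].
After inserting 1: P = [[1], [3]].
After inserting 2: P = [[1, 2], [3]].

So P = [[1, 2], [3]], Q = [[1, 3], [2]].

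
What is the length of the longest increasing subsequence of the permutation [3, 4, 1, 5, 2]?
3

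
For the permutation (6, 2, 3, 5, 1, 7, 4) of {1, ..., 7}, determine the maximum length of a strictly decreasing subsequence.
3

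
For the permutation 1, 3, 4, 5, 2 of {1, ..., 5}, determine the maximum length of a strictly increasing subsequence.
4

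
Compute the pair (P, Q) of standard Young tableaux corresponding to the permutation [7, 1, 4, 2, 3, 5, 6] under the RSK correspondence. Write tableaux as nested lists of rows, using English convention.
Insert each entry of the permutation into P by Schensted row insertion, recording in Q the position of each new cell.

Insert 7: appended to row 1. P = [[7]], Q = [[1]].
Insert 1: 1 bumps 7 from row 1; 7 starts row 2. P = [[1], [7]], Q = [[1], [2]].
Insert 4: appended to row 1. P = [[1, 4], [7]], Q = [[1, 3], [2]].
Insert 2: 2 bumps 4 from row 1; 4 bumps 7 from row 2; 7 starts row 3. P = [[1, 2], [4], [7]], Q = [[1, 3], [2], [4]].
Insert 3: appended to row 1. P = [[1, 2, 3], [4], [7]], Q = [[1, 3, 5], [2], [4]].
Insert 5: appended to row 1. P = [[1, 2, 3, 5], [4], [7]], Q = [[1, 3, 5, 6], [2], [4]].
Insert 6: appended to row 1. P = [[1, 2, 3, 5, 6], [4], [7]], Q = [[1, 3, 5, 6, 7], [2], [4]].

So P = [[1, 2, 3, 5, 6], [4], [7]], Q = [[1, 3, 5, 6, 7], [2], [4]].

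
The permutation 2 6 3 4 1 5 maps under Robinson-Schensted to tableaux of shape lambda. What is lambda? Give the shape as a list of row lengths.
Row-insert each entry into an empty tableau.

After inserting 2: P = [[2]].
After inserting 6: P = [[2, 6]].
After inserting 3: P = [[2, 3], [6]].
After inserting 4: P = [[2, 3, 4], [6]].
After inserting 1: P = [[1, 3, 4], [2], [6]].
After inserting 5: P = [[1, 3, 4, 5], [2], [6]].

The final insertion tableau P = [[1, 3, 4, 5], [2], [6]] has shape [4, 1, 1].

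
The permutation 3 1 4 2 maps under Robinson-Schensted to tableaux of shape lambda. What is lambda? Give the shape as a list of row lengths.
Row-insert each entry into an empty tableau.

After inserting 3: P = [[3]].
After inserting 1: P = [[1], [3]].
After inserting 4: P = [[1, 4], [3]].
After inserting 2: P = [[1, 2], [3, 4]].

The final insertion tableau P = [[1, 2], [3, 4]] has shape [2, 2].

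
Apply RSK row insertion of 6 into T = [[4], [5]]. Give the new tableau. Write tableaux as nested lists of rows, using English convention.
[[4, 6], [5]]

6 is larger than every entry of row 1, so it is appended to row 1. The new tableau is [[4, 6], [5]].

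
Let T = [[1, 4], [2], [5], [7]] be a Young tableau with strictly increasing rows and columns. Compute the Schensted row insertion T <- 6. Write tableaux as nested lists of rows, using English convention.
6 is larger than every entry of row 1, so it is appended to row 1. The new tableau is [[1, 4, 6], [2], [5], [7]].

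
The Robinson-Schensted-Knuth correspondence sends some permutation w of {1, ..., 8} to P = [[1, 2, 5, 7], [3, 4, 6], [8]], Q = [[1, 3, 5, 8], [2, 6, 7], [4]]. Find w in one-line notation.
8 3 4 1 6 2 5 7

Reverse RSK: for i = n, n-1, ..., 1, locate i in Q, remove the corresponding corner cell from P, and reverse-bump its entry up through P; the value ejected from row 1 is w(i).

So w = 8 3 4 1 6 2 5 7.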